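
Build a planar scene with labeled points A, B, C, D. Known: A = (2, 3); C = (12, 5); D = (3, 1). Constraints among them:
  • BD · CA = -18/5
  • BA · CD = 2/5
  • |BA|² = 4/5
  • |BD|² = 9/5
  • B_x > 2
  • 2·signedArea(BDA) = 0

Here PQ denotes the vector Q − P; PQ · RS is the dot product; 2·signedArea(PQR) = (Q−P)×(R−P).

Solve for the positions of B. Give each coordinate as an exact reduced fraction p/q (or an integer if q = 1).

B = (12/5, 11/5)

1. B_x = 12/5  [2·signedArea(BDA) = 0 ∩ BD · CA = -18/5]
2. B_y = 11/5  [2·signedArea(BDA) = 0 ∩ BD · CA = -18/5]
   → B = (12/5, 11/5)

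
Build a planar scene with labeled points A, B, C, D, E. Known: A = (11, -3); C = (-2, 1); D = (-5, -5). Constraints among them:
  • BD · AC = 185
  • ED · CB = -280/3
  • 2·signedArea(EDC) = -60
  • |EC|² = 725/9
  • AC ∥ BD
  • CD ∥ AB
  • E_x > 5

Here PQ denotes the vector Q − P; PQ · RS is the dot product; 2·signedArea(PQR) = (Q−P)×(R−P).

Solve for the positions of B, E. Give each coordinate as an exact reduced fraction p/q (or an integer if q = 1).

1. B_x = 8  [AC ∥ BD ∩ CD ∥ AB]
2. B_y = -9  [AC ∥ BD ∩ CD ∥ AB]
   → B = (8, -9)
3. E_x = 17/3  [2·signedArea(EDC) = -60 ∩ ED · CB = -280/3]
4. E_y = -11/3  [2·signedArea(EDC) = -60 ∩ ED · CB = -280/3]
   → E = (17/3, -11/3)

B = (8, -9)
E = (17/3, -11/3)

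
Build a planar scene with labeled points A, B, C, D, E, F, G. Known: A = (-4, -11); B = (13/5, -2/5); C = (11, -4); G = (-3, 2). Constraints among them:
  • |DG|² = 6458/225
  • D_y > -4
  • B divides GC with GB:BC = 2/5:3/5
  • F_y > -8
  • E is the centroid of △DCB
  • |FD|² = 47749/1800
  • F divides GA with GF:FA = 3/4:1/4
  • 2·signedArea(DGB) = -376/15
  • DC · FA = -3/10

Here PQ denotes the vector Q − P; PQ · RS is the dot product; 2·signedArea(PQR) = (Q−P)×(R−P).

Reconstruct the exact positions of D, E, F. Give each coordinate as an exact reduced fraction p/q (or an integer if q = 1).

D = (-22/15, -47/15)
E = (182/45, -113/45)
F = (-15/4, -31/4)

1. F_x = -15/4  [F divides GA with GF:FA = 3/4:1/4]
2. F_y = -31/4  [F divides GA with GF:FA = 3/4:1/4]
   → F = (-15/4, -31/4)
3. D_x = -22/15  [2·signedArea(DGB) = -376/15 ∩ DC · FA = -3/10]
4. D_y = -47/15  [2·signedArea(DGB) = -376/15 ∩ DC · FA = -3/10]
   → D = (-22/15, -47/15)
5. E_x = 182/45  [E is the centroid of △DCB]
6. E_y = -113/45  [E is the centroid of △DCB]
   → E = (182/45, -113/45)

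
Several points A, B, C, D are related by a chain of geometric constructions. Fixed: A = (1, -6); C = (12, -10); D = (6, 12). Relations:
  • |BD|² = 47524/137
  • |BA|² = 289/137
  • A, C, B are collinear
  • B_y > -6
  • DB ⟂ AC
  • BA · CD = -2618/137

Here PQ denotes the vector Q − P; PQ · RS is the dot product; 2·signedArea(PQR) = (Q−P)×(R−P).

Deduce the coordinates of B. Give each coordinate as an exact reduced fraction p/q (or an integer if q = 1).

B = (-50/137, -754/137)

1. B_x = -50/137  [A, C, B are collinear ∩ DB ⟂ AC]
2. B_y = -754/137  [A, C, B are collinear ∩ DB ⟂ AC]
   → B = (-50/137, -754/137)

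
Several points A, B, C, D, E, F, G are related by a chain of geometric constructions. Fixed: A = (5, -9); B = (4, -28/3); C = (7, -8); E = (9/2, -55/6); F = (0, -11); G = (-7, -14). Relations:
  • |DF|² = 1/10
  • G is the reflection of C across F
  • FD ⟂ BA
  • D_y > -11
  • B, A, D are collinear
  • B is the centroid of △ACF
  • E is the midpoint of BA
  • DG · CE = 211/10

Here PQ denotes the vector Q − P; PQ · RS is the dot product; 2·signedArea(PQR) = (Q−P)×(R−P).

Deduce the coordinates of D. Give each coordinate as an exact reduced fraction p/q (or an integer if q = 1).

D = (-1/10, -107/10)

1. D_x = -1/10  [B, A, D are collinear ∩ FD ⟂ BA]
2. D_y = -107/10  [B, A, D are collinear ∩ FD ⟂ BA]
   → D = (-1/10, -107/10)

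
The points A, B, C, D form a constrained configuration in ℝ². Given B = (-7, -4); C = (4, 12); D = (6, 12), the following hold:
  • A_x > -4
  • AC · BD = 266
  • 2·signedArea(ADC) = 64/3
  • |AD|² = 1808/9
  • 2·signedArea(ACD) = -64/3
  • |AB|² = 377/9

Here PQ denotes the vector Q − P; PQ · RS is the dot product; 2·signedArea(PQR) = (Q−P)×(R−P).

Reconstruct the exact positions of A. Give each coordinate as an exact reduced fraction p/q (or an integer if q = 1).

A = (-10/3, 4/3)

1. A_x = -10/3  [2·signedArea(ACD) = -64/3 ∩ AC · BD = 266]
2. A_y = 4/3  [2·signedArea(ACD) = -64/3 ∩ AC · BD = 266]
   → A = (-10/3, 4/3)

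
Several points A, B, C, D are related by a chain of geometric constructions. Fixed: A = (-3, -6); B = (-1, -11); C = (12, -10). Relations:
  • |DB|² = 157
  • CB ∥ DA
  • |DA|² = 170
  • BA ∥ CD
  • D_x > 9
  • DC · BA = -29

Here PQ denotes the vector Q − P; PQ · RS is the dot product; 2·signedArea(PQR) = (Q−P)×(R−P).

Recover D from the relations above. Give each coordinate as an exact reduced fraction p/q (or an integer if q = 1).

1. D_x = 10  [CB ∥ DA ∩ BA ∥ CD]
2. D_y = -5  [CB ∥ DA ∩ BA ∥ CD]
   → D = (10, -5)

D = (10, -5)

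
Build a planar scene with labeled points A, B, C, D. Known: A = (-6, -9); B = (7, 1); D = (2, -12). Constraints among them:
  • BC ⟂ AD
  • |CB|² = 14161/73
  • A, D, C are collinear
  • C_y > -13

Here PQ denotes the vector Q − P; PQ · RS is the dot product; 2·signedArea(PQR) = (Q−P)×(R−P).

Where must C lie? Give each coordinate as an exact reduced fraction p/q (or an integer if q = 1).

C = (154/73, -879/73)

1. C_x = 154/73  [A, D, C are collinear ∩ BC ⟂ AD]
2. C_y = -879/73  [A, D, C are collinear ∩ BC ⟂ AD]
   → C = (154/73, -879/73)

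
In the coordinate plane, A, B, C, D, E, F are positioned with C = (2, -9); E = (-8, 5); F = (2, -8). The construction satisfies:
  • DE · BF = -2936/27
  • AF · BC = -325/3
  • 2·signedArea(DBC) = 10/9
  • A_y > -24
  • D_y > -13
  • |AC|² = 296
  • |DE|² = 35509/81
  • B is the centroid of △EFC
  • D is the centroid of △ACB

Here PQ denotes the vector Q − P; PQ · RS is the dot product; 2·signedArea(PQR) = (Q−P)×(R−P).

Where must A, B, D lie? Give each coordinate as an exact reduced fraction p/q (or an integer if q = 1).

A = (12, -23)
B = (-4/3, -4)
D = (38/9, -12)

1. B_x = -4/3  [B is the centroid of △EFC]
2. B_y = -4  [B is the centroid of △EFC]
   → B = (-4/3, -4)
3. D_x = 38/9  [2·signedArea(DBC) = 10/9 ∩ DE · BF = -2936/27]
4. D_y = -12  [2·signedArea(DBC) = 10/9 ∩ DE · BF = -2936/27]
   → D = (38/9, -12)
5. A_x = 12  [AF · BC = -325/3 ∩ D is the centroid of △ACB]
6. A_y = -23  [AF · BC = -325/3 ∩ D is the centroid of △ACB]
   → A = (12, -23)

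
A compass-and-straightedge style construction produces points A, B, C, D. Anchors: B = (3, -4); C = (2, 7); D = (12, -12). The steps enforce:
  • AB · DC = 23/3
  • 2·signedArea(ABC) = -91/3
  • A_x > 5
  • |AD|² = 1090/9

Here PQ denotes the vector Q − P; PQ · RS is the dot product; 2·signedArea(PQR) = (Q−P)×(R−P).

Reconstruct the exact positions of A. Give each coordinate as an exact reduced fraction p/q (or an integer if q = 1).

A = (17/3, -3)

1. A_x = 17/3  [AB · DC = 23/3 ∩ 2·signedArea(ABC) = -91/3]
2. A_y = -3  [AB · DC = 23/3 ∩ 2·signedArea(ABC) = -91/3]
   → A = (17/3, -3)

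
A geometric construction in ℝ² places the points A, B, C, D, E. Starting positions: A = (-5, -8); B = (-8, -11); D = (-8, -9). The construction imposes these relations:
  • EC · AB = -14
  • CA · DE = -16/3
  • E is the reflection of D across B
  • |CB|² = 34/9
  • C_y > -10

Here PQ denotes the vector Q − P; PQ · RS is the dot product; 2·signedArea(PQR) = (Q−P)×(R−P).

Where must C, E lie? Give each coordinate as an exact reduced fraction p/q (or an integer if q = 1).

1. E_x = -8  [E is the reflection of D across B]
2. E_y = -13  [E is the reflection of D across B]
   → E = (-8, -13)
3. C_x = -7  [CA · DE = -16/3 ∩ EC · AB = -14]
4. C_y = -28/3  [CA · DE = -16/3 ∩ EC · AB = -14]
   → C = (-7, -28/3)

C = (-7, -28/3)
E = (-8, -13)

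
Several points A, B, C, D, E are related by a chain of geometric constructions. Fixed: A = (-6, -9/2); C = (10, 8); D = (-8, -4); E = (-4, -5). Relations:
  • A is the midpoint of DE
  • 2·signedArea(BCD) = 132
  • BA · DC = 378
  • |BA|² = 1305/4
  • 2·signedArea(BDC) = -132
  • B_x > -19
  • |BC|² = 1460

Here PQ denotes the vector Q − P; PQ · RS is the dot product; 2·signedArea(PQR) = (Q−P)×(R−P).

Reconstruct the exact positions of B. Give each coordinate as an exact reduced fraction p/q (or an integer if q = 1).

1. B_x = -18  [2·signedArea(BCD) = 132 ∩ BA · DC = 378]
2. B_y = -18  [2·signedArea(BCD) = 132 ∩ BA · DC = 378]
   → B = (-18, -18)

B = (-18, -18)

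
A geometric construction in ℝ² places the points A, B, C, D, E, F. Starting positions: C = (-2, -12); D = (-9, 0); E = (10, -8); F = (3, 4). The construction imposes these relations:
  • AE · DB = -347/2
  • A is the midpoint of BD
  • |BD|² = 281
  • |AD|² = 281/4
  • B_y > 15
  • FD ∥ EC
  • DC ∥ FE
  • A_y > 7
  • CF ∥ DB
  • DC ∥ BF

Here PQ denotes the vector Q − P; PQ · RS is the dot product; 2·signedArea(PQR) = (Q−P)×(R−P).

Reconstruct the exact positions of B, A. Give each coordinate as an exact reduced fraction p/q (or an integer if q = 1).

1. B_x = -4  [DC ∥ BF ∩ CF ∥ DB]
2. B_y = 16  [DC ∥ BF ∩ CF ∥ DB]
   → B = (-4, 16)
3. A_x = -13/2  [A is the midpoint of BD]
4. A_y = 8  [A is the midpoint of BD]
   → A = (-13/2, 8)

A = (-13/2, 8)
B = (-4, 16)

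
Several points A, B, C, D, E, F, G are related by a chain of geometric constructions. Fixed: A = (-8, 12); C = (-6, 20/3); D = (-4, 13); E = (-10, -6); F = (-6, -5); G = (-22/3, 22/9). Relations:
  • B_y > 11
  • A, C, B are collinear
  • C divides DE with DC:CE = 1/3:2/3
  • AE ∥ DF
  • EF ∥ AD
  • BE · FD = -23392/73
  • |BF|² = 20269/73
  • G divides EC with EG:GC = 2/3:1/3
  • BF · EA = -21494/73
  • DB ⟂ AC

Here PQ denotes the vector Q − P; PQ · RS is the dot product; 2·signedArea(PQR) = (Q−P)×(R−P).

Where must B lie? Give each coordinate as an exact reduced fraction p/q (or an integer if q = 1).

1. B_x = -572/73  [A, C, B are collinear ∩ DB ⟂ AC]
2. B_y = 844/73  [A, C, B are collinear ∩ DB ⟂ AC]
   → B = (-572/73, 844/73)

B = (-572/73, 844/73)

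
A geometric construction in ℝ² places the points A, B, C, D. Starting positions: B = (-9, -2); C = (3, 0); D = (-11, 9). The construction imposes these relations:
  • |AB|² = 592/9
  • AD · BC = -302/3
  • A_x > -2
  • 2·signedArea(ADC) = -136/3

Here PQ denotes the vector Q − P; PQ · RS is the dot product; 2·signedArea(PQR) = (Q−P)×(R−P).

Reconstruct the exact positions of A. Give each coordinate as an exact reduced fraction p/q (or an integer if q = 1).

1. A_x = -1  [2·signedArea(ADC) = -136/3 ∩ AD · BC = -302/3]
2. A_y = -2/3  [2·signedArea(ADC) = -136/3 ∩ AD · BC = -302/3]
   → A = (-1, -2/3)

A = (-1, -2/3)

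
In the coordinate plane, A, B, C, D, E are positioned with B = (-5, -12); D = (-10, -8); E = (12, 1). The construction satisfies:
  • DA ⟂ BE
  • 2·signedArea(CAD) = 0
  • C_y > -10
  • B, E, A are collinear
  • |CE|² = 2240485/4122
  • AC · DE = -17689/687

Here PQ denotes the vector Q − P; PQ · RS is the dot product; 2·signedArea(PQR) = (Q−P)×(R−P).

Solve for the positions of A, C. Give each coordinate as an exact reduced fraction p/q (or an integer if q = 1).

A = (-2851/458, -5925/458)
C = (-12011/1374, -13253/1374)

1. A_x = -2851/458  [B, E, A are collinear ∩ DA ⟂ BE]
2. A_y = -5925/458  [B, E, A are collinear ∩ DA ⟂ BE]
   → A = (-2851/458, -5925/458)
3. C_x = -12011/1374  [2·signedArea(CAD) = 0 ∩ AC · DE = -17689/687]
4. C_y = -13253/1374  [2·signedArea(CAD) = 0 ∩ AC · DE = -17689/687]
   → C = (-12011/1374, -13253/1374)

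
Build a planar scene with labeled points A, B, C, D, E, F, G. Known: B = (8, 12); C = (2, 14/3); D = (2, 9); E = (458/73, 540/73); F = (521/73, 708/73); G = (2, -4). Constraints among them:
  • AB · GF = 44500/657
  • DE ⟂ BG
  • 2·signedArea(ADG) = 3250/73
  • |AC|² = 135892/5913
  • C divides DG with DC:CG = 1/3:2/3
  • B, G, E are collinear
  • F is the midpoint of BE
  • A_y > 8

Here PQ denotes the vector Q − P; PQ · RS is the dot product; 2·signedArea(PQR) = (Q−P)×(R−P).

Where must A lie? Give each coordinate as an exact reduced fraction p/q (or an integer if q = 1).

A = (396/73, 5270/657)

1. A_x = 396/73  [2·signedArea(ADG) = 3250/73 ∩ AB · GF = 44500/657]
2. A_y = 5270/657  [2·signedArea(ADG) = 3250/73 ∩ AB · GF = 44500/657]
   → A = (396/73, 5270/657)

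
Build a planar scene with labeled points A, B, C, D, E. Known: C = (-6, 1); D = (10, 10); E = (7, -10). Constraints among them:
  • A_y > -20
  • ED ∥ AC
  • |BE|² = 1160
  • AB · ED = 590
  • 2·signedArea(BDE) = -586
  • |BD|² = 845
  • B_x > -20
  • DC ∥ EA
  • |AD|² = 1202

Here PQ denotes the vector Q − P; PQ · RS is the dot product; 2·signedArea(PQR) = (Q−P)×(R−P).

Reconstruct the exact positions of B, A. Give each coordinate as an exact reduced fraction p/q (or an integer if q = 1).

A = (-9, -19)
B = (-19, 12)

1. B_x = -19  [line 20·x + -3·y + 416 = 0 ∩ |BE|² = 1160]
2. B_y = 12  [line 20·x + -3·y + 416 = 0 ∩ |BE|² = 1160]
   → B = (-19, 12)
3. A_x = -9  [ED ∥ AC ∩ DC ∥ EA]
4. A_y = -19  [ED ∥ AC ∩ DC ∥ EA]
   → A = (-9, -19)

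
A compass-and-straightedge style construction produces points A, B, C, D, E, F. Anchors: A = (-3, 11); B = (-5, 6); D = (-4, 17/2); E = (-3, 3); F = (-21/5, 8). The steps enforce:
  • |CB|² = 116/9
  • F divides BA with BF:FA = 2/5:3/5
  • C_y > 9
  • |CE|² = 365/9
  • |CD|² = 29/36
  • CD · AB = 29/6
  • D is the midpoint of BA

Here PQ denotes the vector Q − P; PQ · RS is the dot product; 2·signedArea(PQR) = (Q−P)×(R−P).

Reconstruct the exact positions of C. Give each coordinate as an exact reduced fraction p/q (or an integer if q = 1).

C = (-11/3, 28/3)

1. C_x = -11/3  [line 2·x + 5·y + -118/3 = 0 ∩ |CB|² = 116/9]
2. C_y = 28/3  [line 2·x + 5·y + -118/3 = 0 ∩ |CB|² = 116/9]
   → C = (-11/3, 28/3)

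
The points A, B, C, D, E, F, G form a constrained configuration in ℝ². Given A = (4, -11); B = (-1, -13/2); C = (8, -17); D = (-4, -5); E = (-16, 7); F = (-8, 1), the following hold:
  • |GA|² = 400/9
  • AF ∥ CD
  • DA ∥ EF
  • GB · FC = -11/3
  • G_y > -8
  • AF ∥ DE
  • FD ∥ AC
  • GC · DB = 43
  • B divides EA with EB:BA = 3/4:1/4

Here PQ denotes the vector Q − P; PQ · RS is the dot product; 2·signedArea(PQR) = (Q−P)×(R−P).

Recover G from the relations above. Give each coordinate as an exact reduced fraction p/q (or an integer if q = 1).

1. G_x = -4/3  [GC · DB = 43 ∩ GB · FC = -11/3]
2. G_y = -7  [GC · DB = 43 ∩ GB · FC = -11/3]
   → G = (-4/3, -7)

G = (-4/3, -7)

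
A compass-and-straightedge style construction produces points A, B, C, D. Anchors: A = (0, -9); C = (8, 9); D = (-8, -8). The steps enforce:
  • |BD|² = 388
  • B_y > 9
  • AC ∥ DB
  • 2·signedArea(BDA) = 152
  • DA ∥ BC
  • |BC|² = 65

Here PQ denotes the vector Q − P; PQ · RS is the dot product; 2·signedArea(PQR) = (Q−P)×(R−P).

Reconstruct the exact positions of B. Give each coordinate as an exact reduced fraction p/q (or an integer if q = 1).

B = (0, 10)

1. B_x = 0  [DA ∥ BC ∩ AC ∥ DB]
2. B_y = 10  [DA ∥ BC ∩ AC ∥ DB]
   → B = (0, 10)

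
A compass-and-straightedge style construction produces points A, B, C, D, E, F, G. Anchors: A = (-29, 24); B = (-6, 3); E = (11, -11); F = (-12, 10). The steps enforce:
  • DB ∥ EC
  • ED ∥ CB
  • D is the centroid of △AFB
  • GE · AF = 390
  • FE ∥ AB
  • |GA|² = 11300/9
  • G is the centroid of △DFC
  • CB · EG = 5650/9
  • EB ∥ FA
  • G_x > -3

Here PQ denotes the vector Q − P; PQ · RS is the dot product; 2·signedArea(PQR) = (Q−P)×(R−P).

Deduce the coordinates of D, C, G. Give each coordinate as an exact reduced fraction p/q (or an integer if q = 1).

C = (62/3, -61/3)
D = (-47/3, 37/3)
G = (-7/3, 2/3)

1. D_x = -47/3  [D is the centroid of △AFB]
2. D_y = 37/3  [D is the centroid of △AFB]
   → D = (-47/3, 37/3)
3. C_x = 62/3  [ED ∥ CB ∩ DB ∥ EC]
4. C_y = -61/3  [ED ∥ CB ∩ DB ∥ EC]
   → C = (62/3, -61/3)
5. G_x = -7/3  [G is the centroid of △DFC]
6. G_y = 2/3  [G is the centroid of △DFC]
   → G = (-7/3, 2/3)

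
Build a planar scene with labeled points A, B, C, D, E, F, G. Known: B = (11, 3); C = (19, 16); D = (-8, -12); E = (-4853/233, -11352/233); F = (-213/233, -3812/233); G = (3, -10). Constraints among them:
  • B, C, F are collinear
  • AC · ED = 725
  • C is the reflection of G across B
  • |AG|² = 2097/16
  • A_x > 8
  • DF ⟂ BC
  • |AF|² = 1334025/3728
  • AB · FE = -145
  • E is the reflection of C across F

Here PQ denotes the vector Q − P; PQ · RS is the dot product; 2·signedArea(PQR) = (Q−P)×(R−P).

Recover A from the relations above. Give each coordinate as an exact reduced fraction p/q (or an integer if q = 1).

1. A_x = 9  [AC · ED = 725 ∩ AB · FE = -145]
2. A_y = -1/4  [AC · ED = 725 ∩ AB · FE = -145]
   → A = (9, -1/4)

A = (9, -1/4)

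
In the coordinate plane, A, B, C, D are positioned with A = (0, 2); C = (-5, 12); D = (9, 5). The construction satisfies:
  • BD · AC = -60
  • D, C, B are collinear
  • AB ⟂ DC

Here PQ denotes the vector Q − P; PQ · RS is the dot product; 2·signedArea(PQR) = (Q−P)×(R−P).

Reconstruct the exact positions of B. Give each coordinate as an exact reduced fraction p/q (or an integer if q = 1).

1. B_x = 3  [D, C, B are collinear ∩ AB ⟂ DC]
2. B_y = 8  [D, C, B are collinear ∩ AB ⟂ DC]
   → B = (3, 8)

B = (3, 8)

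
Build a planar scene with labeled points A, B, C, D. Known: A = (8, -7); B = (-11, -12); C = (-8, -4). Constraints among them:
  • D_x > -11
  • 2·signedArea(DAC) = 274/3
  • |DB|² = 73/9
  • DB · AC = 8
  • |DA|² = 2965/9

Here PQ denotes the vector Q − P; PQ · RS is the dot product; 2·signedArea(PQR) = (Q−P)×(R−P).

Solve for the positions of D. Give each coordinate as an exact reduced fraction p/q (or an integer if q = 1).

D = (-10, -28/3)

1. D_x = -10  [2·signedArea(DAC) = 274/3 ∩ DB · AC = 8]
2. D_y = -28/3  [2·signedArea(DAC) = 274/3 ∩ DB · AC = 8]
   → D = (-10, -28/3)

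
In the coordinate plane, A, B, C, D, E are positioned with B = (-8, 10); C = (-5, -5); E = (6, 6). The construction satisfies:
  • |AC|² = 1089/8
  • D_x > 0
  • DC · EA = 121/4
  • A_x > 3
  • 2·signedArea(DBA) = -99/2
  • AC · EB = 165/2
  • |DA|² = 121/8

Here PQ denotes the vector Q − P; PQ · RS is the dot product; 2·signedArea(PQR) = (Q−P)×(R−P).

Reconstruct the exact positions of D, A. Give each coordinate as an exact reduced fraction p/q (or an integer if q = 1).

A = (13/4, 13/4)
D = (1/2, 1/2)

1. A_x = 13/4  [line 14·x + -4·y + -65/2 = 0 ∩ |AC|² = 1089/8]
2. A_y = 13/4  [line 14·x + -4·y + -65/2 = 0 ∩ |AC|² = 1089/8]
   → A = (13/4, 13/4)
3. D_x = 1/2  [DC · EA = 121/4 ∩ 2·signedArea(DBA) = -99/2]
4. D_y = 1/2  [DC · EA = 121/4 ∩ 2·signedArea(DBA) = -99/2]
   → D = (1/2, 1/2)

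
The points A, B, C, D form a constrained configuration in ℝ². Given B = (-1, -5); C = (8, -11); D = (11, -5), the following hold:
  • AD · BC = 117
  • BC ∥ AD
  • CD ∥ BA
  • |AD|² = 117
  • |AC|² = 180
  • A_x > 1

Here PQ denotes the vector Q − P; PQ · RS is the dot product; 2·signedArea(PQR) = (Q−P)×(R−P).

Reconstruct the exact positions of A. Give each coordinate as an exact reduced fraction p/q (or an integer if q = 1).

1. A_x = 2  [BC ∥ AD ∩ CD ∥ BA]
2. A_y = 1  [BC ∥ AD ∩ CD ∥ BA]
   → A = (2, 1)

A = (2, 1)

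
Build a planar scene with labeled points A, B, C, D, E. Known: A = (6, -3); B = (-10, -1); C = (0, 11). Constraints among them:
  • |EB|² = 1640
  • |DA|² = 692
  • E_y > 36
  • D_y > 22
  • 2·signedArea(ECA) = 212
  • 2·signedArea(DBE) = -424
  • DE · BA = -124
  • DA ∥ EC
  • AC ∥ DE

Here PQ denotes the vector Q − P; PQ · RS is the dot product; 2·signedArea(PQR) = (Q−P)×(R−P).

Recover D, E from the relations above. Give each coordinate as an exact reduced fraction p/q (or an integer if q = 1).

1. E_x = 4  [line 14·x + 6·y + -278 = 0 ∩ |EB|² = 1640]
2. E_y = 37  [line 14·x + 6·y + -278 = 0 ∩ |EB|² = 1640]
   → E = (4, 37)
3. D_x = 10  [DE · BA = -124 ∩ DA ∥ EC]
4. D_y = 23  [DE · BA = -124 ∩ DA ∥ EC]
   → D = (10, 23)

D = (10, 23)
E = (4, 37)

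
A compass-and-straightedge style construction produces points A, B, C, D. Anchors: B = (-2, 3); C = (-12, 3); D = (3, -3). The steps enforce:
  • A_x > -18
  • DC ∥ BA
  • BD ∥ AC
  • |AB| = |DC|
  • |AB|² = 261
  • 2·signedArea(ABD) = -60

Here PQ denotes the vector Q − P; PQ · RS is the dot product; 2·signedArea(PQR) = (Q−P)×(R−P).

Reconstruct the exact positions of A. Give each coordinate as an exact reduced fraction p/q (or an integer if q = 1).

1. A_x = -17  [BD ∥ AC ∩ DC ∥ BA]
2. A_y = 9  [BD ∥ AC ∩ DC ∥ BA]
   → A = (-17, 9)

A = (-17, 9)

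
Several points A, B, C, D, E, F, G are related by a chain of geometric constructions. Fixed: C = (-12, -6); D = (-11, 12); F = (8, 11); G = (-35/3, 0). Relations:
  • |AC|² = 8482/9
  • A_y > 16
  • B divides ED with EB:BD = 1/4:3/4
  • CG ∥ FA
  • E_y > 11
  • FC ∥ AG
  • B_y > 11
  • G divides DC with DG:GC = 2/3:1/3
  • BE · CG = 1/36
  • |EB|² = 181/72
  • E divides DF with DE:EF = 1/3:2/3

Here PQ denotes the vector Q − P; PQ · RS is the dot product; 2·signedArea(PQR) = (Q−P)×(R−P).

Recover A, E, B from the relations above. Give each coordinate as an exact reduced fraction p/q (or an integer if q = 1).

1. A_x = 25/3  [FC ∥ AG ∩ CG ∥ FA]
2. A_y = 17  [FC ∥ AG ∩ CG ∥ FA]
   → A = (25/3, 17)
3. E_x = -14/3  [E divides DF with DE:EF = 1/3:2/3]
4. E_y = 35/3  [E divides DF with DE:EF = 1/3:2/3]
   → E = (-14/3, 35/3)
5. B_x = -25/4  [B divides ED with EB:BD = 1/4:3/4]
6. B_y = 47/4  [B divides ED with EB:BD = 1/4:3/4]
   → B = (-25/4, 47/4)

A = (25/3, 17)
B = (-25/4, 47/4)
E = (-14/3, 35/3)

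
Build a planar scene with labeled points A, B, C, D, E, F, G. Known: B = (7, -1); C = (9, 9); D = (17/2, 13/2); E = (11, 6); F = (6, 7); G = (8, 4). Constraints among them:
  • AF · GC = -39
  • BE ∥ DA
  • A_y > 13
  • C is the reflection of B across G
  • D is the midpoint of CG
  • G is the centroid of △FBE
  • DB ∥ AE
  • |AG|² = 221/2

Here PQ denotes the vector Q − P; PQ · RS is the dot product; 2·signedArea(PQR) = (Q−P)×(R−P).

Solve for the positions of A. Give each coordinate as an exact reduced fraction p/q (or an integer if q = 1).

A = (25/2, 27/2)

1. A_x = 25/2  [DB ∥ AE ∩ BE ∥ DA]
2. A_y = 27/2  [DB ∥ AE ∩ BE ∥ DA]
   → A = (25/2, 27/2)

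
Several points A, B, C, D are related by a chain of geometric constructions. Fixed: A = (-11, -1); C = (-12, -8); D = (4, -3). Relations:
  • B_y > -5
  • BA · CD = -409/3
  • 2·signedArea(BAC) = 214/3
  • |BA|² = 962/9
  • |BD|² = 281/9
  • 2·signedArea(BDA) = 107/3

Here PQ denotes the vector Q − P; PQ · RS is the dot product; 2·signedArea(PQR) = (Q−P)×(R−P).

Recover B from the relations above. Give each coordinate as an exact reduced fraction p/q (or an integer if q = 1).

1. B_x = -4/3  [BA · CD = -409/3 ∩ 2·signedArea(BAC) = 214/3]
2. B_y = -14/3  [BA · CD = -409/3 ∩ 2·signedArea(BAC) = 214/3]
   → B = (-4/3, -14/3)

B = (-4/3, -14/3)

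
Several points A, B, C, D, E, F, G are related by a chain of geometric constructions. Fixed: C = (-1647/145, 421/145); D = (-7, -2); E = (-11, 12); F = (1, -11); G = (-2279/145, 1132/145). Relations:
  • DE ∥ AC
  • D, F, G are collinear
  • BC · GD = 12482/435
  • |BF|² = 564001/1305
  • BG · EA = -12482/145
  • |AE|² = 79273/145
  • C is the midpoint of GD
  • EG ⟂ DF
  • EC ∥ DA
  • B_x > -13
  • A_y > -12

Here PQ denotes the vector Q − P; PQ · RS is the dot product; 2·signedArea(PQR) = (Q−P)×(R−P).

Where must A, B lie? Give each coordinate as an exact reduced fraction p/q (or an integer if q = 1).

1. A_x = -1067/145  [DE ∥ AC ∩ EC ∥ DA]
2. A_y = -1609/145  [DE ∥ AC ∩ EC ∥ DA]
   → A = (-1067/145, -1609/145)
3. B_x = -5573/435  [BG · EA = -12482/145 ∩ BC · GD = 12482/435]
4. B_y = 658/145  [BG · EA = -12482/145 ∩ BC · GD = 12482/435]
   → B = (-5573/435, 658/145)

A = (-1067/145, -1609/145)
B = (-5573/435, 658/145)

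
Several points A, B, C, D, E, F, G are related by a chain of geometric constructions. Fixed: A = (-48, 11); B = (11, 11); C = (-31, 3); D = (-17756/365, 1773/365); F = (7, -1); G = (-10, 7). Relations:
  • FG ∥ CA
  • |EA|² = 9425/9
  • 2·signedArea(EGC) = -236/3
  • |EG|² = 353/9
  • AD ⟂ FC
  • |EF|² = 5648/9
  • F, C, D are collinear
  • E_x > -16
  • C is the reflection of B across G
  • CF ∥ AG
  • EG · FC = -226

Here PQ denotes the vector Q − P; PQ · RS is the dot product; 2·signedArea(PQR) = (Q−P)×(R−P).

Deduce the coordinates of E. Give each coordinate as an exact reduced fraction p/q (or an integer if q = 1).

1. E_x = -47/3  [EG · FC = -226 ∩ 2·signedArea(EGC) = -236/3]
2. E_y = 29/3  [EG · FC = -226 ∩ 2·signedArea(EGC) = -236/3]
   → E = (-47/3, 29/3)

E = (-47/3, 29/3)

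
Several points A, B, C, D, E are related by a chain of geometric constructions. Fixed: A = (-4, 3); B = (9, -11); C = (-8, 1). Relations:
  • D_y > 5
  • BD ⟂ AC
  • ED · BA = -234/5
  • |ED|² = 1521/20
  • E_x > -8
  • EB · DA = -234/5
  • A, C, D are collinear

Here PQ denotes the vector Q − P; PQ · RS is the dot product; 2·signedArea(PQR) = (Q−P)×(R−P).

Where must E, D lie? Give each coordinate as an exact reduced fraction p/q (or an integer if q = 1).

1. D_x = 4/5  [A, C, D are collinear ∩ BD ⟂ AC]
2. D_y = 27/5  [A, C, D are collinear ∩ BD ⟂ AC]
   → D = (4/5, 27/5)
3. E_x = -7  [ED · BA = -234/5 ∩ EB · DA = -234/5]
4. E_y = 3/2  [ED · BA = -234/5 ∩ EB · DA = -234/5]
   → E = (-7, 3/2)

D = (4/5, 27/5)
E = (-7, 3/2)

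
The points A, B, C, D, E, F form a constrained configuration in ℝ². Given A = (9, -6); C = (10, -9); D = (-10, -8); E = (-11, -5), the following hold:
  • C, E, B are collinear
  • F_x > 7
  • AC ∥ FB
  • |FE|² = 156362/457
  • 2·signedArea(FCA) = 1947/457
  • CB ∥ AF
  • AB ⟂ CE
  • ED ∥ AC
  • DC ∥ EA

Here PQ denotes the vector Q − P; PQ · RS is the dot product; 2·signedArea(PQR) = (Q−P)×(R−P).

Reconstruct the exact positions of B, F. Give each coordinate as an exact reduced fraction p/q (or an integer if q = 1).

B = (3877/457, -3981/457)
F = (3420/457, -2610/457)

1. B_x = 3877/457  [C, E, B are collinear ∩ AB ⟂ CE]
2. B_y = -3981/457  [C, E, B are collinear ∩ AB ⟂ CE]
   → B = (3877/457, -3981/457)
3. F_x = 3420/457  [AC ∥ FB ∩ CB ∥ AF]
4. F_y = -2610/457  [AC ∥ FB ∩ CB ∥ AF]
   → F = (3420/457, -2610/457)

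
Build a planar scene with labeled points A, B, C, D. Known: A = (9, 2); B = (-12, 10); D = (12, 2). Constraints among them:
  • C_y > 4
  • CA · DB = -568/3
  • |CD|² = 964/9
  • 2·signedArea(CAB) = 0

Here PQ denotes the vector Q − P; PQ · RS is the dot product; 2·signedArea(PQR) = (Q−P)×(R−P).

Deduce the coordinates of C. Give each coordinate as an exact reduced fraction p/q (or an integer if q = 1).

1. C_x = 2  [2·signedArea(CAB) = 0 ∩ CA · DB = -568/3]
2. C_y = 14/3  [2·signedArea(CAB) = 0 ∩ CA · DB = -568/3]
   → C = (2, 14/3)

C = (2, 14/3)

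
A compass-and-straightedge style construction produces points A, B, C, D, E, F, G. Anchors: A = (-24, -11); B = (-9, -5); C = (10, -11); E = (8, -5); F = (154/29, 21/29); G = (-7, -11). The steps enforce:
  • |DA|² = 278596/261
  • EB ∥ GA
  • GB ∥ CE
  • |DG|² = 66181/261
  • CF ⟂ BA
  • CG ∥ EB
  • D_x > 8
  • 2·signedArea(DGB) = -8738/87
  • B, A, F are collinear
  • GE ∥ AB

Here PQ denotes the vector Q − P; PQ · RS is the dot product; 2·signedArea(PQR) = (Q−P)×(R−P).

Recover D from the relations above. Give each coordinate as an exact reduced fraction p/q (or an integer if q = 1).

D = (734/87, -617/87)

1. D_x = 734/87  [line -6·x + -2·y + 3170/87 = 0 ∩ |DG|² = 66181/261]
2. D_y = -617/87  [line -6·x + -2·y + 3170/87 = 0 ∩ |DG|² = 66181/261]
   → D = (734/87, -617/87)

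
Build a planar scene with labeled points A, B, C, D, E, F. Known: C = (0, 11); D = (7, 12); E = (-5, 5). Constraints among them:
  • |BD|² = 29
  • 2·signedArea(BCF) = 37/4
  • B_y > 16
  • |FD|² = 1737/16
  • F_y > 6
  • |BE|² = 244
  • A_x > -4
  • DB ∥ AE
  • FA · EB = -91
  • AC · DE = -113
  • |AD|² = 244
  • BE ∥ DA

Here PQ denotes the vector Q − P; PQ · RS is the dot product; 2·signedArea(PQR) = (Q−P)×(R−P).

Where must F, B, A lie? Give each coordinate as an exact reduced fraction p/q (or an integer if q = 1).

1. A_x = -3  [line 12·x + 7·y + 36 = 0 ∩ |AD|² = 244]
2. A_y = 0  [line 12·x + 7·y + 36 = 0 ∩ |AD|² = 244]
   → A = (-3, 0)
3. B_x = 5  [DB ∥ AE ∩ BE ∥ DA]
4. B_y = 17  [DB ∥ AE ∩ BE ∥ DA]
   → B = (5, 17)
5. F_x = -2  [FA · EB = -91 ∩ 2·signedArea(BCF) = 37/4]
6. F_y = 27/4  [FA · EB = -91 ∩ 2·signedArea(BCF) = 37/4]
   → F = (-2, 27/4)

A = (-3, 0)
B = (5, 17)
F = (-2, 27/4)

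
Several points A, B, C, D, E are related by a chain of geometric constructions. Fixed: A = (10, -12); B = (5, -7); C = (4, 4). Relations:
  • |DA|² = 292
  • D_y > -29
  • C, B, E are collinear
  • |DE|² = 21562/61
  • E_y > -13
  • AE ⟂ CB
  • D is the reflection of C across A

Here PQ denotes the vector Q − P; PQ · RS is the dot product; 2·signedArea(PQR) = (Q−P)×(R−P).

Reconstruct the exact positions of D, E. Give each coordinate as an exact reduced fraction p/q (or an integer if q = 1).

D = (16, -28)
E = (335/61, -757/61)

1. D_x = 16  [D is the reflection of C across A]
2. D_y = -28  [D is the reflection of C across A]
   → D = (16, -28)
3. E_x = 335/61  [C, B, E are collinear ∩ AE ⟂ CB]
4. E_y = -757/61  [C, B, E are collinear ∩ AE ⟂ CB]
   → E = (335/61, -757/61)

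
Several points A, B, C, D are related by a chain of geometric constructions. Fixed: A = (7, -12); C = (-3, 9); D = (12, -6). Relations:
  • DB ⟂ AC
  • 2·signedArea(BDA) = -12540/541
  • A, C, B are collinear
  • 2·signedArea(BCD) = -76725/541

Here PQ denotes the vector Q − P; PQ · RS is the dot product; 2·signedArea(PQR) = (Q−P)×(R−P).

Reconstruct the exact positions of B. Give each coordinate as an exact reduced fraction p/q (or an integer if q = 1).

B = (3027/541, -4896/541)

1. B_x = 3027/541  [A, C, B are collinear ∩ DB ⟂ AC]
2. B_y = -4896/541  [A, C, B are collinear ∩ DB ⟂ AC]
   → B = (3027/541, -4896/541)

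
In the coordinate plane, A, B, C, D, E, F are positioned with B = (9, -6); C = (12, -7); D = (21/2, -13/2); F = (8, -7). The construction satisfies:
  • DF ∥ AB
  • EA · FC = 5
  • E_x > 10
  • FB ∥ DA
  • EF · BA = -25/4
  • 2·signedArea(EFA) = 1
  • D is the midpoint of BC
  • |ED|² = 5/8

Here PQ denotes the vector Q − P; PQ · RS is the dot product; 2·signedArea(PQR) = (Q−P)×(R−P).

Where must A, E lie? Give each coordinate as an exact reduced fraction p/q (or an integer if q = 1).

1. A_x = 23/2  [DF ∥ AB ∩ FB ∥ DA]
2. A_y = -11/2  [DF ∥ AB ∩ FB ∥ DA]
   → A = (23/2, -11/2)
3. E_x = 41/4  [2·signedArea(EFA) = 1 ∩ EA · FC = 5]
4. E_y = -23/4  [2·signedArea(EFA) = 1 ∩ EA · FC = 5]
   → E = (41/4, -23/4)

A = (23/2, -11/2)
E = (41/4, -23/4)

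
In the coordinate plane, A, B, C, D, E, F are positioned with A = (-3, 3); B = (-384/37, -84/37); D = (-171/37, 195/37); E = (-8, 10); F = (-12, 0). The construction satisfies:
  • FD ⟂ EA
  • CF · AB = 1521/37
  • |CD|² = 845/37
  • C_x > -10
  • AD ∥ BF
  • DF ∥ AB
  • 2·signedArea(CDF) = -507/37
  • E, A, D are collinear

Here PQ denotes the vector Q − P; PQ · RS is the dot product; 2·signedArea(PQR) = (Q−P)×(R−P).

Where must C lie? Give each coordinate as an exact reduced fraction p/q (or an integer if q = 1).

C = (-340/37, 143/37)

1. C_x = -340/37  [CF · AB = 1521/37 ∩ 2·signedArea(CDF) = -507/37]
2. C_y = 143/37  [CF · AB = 1521/37 ∩ 2·signedArea(CDF) = -507/37]
   → C = (-340/37, 143/37)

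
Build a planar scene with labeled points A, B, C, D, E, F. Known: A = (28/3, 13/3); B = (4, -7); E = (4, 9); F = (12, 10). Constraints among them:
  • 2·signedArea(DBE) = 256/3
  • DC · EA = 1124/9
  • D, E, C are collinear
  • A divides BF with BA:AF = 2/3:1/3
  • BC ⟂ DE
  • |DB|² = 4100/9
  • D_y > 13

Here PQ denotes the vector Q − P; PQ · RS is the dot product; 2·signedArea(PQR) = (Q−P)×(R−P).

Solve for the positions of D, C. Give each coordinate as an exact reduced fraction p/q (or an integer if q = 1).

1. D_x = -4/3  [2·signedArea(DBE) = 256/3]
2. D_y = 41/3  [|DB|² = 4100/9]
   → D = (-4/3, 41/3)
3. C_x = 1348/113  [D, E, C are collinear ∩ BC ⟂ DE]
4. C_y = 233/113  [D, E, C are collinear ∩ BC ⟂ DE]
   → C = (1348/113, 233/113)

C = (1348/113, 233/113)
D = (-4/3, 41/3)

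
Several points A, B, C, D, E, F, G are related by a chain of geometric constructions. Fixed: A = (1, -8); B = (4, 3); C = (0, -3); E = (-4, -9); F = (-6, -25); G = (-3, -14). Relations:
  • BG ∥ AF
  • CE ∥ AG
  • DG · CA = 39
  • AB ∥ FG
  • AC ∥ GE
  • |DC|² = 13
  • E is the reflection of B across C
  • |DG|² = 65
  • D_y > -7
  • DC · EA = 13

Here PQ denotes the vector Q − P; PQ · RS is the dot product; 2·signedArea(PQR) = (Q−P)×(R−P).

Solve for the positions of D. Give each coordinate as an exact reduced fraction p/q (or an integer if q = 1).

D = (-2, -6)

1. D_x = -2  [DG · CA = 39 ∩ DC · EA = 13]
2. D_y = -6  [DG · CA = 39 ∩ DC · EA = 13]
   → D = (-2, -6)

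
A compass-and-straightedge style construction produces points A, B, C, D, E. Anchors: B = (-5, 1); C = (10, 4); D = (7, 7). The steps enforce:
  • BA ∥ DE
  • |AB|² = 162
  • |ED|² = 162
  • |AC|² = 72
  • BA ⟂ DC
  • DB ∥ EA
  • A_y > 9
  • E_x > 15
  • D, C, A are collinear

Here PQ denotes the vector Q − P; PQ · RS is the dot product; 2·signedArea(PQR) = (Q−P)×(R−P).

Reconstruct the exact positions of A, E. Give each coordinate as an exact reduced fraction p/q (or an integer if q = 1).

1. A_x = 4  [D, C, A are collinear ∩ BA ⟂ DC]
2. A_y = 10  [D, C, A are collinear ∩ BA ⟂ DC]
   → A = (4, 10)
3. E_x = 16  [DB ∥ EA ∩ BA ∥ DE]
4. E_y = 16  [DB ∥ EA ∩ BA ∥ DE]
   → E = (16, 16)

A = (4, 10)
E = (16, 16)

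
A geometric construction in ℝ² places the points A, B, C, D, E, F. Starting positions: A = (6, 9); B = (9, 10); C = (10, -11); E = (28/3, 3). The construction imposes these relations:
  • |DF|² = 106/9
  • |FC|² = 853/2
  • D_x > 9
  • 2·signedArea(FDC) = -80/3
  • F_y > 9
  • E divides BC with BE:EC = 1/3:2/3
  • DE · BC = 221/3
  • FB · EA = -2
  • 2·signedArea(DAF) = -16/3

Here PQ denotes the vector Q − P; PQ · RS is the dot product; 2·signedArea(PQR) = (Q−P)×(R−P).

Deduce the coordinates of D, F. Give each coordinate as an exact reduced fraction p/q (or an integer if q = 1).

1. F_x = 15/2  [line 10/3·x + -6·y + 32 = 0 ∩ |FC|² = 853/2]
2. F_y = 19/2  [line 10/3·x + -6·y + 32 = 0 ∩ |FC|² = 853/2]
   → F = (15/2, 19/2)
3. D_x = 55/6  [DE · BC = 221/3 ∩ 2·signedArea(FDC) = -80/3]
4. D_y = 13/2  [DE · BC = 221/3 ∩ 2·signedArea(FDC) = -80/3]
   → D = (55/6, 13/2)

D = (55/6, 13/2)
F = (15/2, 19/2)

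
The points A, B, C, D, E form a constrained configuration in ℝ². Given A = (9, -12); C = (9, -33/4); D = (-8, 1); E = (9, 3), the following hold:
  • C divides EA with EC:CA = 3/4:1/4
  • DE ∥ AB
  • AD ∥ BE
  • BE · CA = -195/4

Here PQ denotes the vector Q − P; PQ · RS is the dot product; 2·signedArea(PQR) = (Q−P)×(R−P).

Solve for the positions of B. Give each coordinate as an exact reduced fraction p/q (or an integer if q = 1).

1. B_x = 26  [AD ∥ BE ∩ DE ∥ AB]
2. B_y = -10  [AD ∥ BE ∩ DE ∥ AB]
   → B = (26, -10)

B = (26, -10)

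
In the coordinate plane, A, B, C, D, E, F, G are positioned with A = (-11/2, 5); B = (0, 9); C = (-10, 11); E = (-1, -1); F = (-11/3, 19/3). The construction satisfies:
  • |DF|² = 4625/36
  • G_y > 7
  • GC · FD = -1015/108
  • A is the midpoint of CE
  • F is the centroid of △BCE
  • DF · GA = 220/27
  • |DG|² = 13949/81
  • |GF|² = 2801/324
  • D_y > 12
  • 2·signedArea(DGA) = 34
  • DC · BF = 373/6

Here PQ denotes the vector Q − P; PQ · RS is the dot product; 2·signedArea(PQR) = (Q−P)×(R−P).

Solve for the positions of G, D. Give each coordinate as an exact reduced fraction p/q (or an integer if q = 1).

D = (11/2, 13)
G = (-115/18, 67/9)

1. D_x = 11/2  [line 11/3·x + 8/3·y + -329/6 = 0 ∩ |DF|² = 4625/36]
2. D_y = 13  [line 11/3·x + 8/3·y + -329/6 = 0 ∩ |DF|² = 4625/36]
   → D = (11/2, 13)
3. G_x = -115/18  [GC · FD = -1015/108 ∩ 2·signedArea(DGA) = 34]
4. G_y = 67/9  [GC · FD = -1015/108 ∩ 2·signedArea(DGA) = 34]
   → G = (-115/18, 67/9)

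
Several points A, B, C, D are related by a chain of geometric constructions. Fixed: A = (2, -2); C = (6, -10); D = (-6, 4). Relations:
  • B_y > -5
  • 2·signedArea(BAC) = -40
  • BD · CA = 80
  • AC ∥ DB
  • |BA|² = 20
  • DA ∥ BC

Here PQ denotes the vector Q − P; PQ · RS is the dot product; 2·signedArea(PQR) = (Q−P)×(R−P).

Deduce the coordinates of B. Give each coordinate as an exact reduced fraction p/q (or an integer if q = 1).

1. B_x = -2  [DA ∥ BC ∩ AC ∥ DB]
2. B_y = -4  [DA ∥ BC ∩ AC ∥ DB]
   → B = (-2, -4)

B = (-2, -4)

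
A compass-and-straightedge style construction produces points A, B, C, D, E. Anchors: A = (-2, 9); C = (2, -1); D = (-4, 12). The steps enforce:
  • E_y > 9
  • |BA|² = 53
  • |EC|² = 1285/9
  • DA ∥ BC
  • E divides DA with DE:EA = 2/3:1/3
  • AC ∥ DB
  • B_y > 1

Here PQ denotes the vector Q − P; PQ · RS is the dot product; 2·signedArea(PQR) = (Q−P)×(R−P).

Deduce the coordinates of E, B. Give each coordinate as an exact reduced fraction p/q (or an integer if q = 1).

B = (0, 2)
E = (-8/3, 10)

1. E_x = -8/3  [E divides DA with DE:EA = 2/3:1/3]
2. E_y = 10  [E divides DA with DE:EA = 2/3:1/3]
   → E = (-8/3, 10)
3. B_x = 0  [DA ∥ BC ∩ AC ∥ DB]
4. B_y = 2  [DA ∥ BC ∩ AC ∥ DB]
   → B = (0, 2)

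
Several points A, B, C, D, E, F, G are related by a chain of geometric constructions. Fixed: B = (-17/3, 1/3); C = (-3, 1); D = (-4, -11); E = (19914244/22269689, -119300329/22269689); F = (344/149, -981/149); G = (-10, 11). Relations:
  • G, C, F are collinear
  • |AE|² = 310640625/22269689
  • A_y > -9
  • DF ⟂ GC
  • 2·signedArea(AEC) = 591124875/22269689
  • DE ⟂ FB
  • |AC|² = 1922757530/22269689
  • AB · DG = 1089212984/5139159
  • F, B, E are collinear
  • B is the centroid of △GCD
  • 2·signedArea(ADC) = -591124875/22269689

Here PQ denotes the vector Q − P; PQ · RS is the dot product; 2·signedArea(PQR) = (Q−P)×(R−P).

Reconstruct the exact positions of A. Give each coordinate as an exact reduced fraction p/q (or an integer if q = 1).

A = (-34582256/22269689, -182133454/22269689)

1. A_x = -34582256/22269689  [2·signedArea(ADC) = -591124875/22269689 ∩ 2·signedArea(AEC) = 591124875/22269689]
2. A_y = -182133454/22269689  [2·signedArea(ADC) = -591124875/22269689 ∩ 2·signedArea(AEC) = 591124875/22269689]
   → A = (-34582256/22269689, -182133454/22269689)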